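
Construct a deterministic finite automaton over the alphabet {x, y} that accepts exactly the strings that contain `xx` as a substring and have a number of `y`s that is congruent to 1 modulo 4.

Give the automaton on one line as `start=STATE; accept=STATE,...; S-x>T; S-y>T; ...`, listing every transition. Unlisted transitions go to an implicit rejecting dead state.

Handle the two conditions separately and then intersect. One (3 states) tracks whether and how much of `xx` has been seen; the other (4 states) tracks the count of `y`s modulo 4. Each combined state is a pair, one component from each; accept when both components accept.
A 12-state machine:
          x    y  
>  q0     q1   q2 
   q1     q3   q2 
   q2     q4   q5 
   q3     q3   q6 
   q4     q6   q5 
   q5     q7   q8 
 * q6     q6   q9 
   q7     q9   q8 
   q8    q10   q0 
   q9     q9  q11 
   q10   q11   q0 
   q11   q11   q3 
(> = start, * = accepting)

start=q0; accept=q6; q0-x>q1; q0-y>q2; q1-x>q3; q1-y>q2; q2-x>q4; q2-y>q5; q3-x>q3; q3-y>q6; q4-x>q6; q4-y>q5; q5-x>q7; q5-y>q8; q6-x>q6; q6-y>q9; q7-x>q9; q7-y>q8; q8-x>q10; q8-y>q0; q9-x>q9; q9-y>q11; q10-x>q11; q10-y>q0; q11-x>q11; q11-y>q3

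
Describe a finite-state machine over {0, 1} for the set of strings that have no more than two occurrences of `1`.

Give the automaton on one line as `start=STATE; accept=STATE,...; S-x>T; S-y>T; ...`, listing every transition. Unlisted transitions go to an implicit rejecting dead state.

start=A; accept=A,B,C; A-0>A; A-1>B; B-0>B; B-1>C; C-0>C; C-1>D; D-0>D; D-1>D

Only the number of `1`s matters, and only up to 3. Make a chain A → B → C → D advanced by each `1` (with D absorbing); every other symbol self-loops. The accepting set is {A, B, C}.
4 states suffice.
       0  1 
>* A   A  B 
 * B   B  C 
 * C   C  D 
   D   D  D 
(> = start, * = accepting)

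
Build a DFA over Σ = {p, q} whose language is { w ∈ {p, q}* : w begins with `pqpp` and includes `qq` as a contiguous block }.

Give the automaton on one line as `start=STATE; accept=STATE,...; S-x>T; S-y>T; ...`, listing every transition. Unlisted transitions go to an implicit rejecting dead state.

start=A; accept=J; A-p>B; A-q>C; B-p>D; B-q>E; C-p>D; C-q>F; D-p>D; D-q>C; E-p>G; E-q>F; F-p>F; F-q>F; G-p>H; G-q>C; H-p>H; H-q>I; I-p>H; I-q>J; J-p>J; J-q>J

Run two small machines in parallel and take their product. The first has 6 states tracking whether the input so far still matches the prefix `pqpp`; the second has 3 states tracking whether and how much of `qq` has been seen. A product state is a pair (one from each), accepting exactly when both do.
10 states suffice.
       p  q 
>  A   B  C 
   B   D  E 
   C   D  F 
   D   D  C 
   E   G  F 
   F   F  F 
   G   H  C 
   H   H  I 
   I   H  J 
 * J   J  J 
(> = start, * = accepting)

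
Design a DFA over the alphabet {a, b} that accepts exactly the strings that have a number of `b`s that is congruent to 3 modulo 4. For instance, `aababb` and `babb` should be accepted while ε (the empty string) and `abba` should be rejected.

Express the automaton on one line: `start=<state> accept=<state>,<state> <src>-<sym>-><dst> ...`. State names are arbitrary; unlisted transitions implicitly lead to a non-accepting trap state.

start=q0 accept=q3 q0-a->q0 q0-b->q1 q1-a->q1 q1-b->q2 q2-a->q2 q2-b->q3 q3-a->q3 q3-b->q0

Keep the running count of `b`s modulo 4: each `b` advances along the cycle q0 → q1 → q2 → q3 → q0 while other symbols loop. Accept at q3.
With 4 states:
        a   b  
>  q0   q0  q1 
   q1   q1  q2 
   q2   q2  q3 
 * q3   q3  q0 
(> = start, * = accepting)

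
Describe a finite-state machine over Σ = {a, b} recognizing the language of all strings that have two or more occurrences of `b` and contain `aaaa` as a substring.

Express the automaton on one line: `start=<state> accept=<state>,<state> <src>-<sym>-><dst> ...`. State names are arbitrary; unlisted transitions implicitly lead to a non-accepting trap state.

Run two small machines in parallel and take their product. One (4 states) tracks the count of `b`s, saturating at 3; the other (5 states) tracks whether and how much of `aaaa` has been seen. Each combined state is a pair, one component from each; accept when both components accept.
          a    b  
>  S0     S1   S2 
   S1     S3   S2 
   S2     S4   S5 
   S3     S6   S2 
   S4     S7   S5 
   S5     S8   S9 
   S6    S10   S2 
   S7    S11   S5 
   S8    S12   S9 
   S9    S13   S9 
   S10   S10  S14 
   S11   S14   S5 
   S12   S15   S9 
   S13   S16   S9 
   S14   S14  S17 
   S15   S17   S9 
   S16   S18   S9 
 * S17   S17  S19 
   S18   S19   S9 
 * S19   S19  S19 
(> = start, * = accepting)

start=S0 accept=S17,S19 S0-a->S1 S0-b->S2 S1-a->S3 S1-b->S2 S2-a->S4 S2-b->S5 S3-a->S6 S3-b->S2 S4-a->S7 S4-b->S5 S5-a->S8 S5-b->S9 S6-a->S10 S6-b->S2 S7-a->S11 S7-b->S5 S8-a->S12 S8-b->S9 S9-a->S13 S9-b->S9 S10-a->S10 S10-b->S14 S11-a->S14 S11-b->S5 S12-a->S15 S12-b->S9 S13-a->S16 S13-b->S9 S14-a->S14 S14-b->S17 S15-a->S17 S15-b->S9 S16-a->S18 S16-b->S9 S17-a->S17 S17-b->S19 S18-a->S19 S18-b->S9 S19-a->S19 S19-b->S19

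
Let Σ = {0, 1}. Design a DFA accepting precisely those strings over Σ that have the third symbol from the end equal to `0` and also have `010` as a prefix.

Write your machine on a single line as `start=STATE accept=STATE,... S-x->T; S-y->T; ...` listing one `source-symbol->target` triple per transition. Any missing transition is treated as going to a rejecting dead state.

start=A; accept=E,H,I,J; A-0->B; A-1->C; B-0->C; B-1->D; C-0->C; C-1->C; D-0->E; D-1->C; E-0->F; E-1->G; F-0->H; F-1->I; G-0->E; G-1->J; H-0->H; H-1->I; I-0->E; I-1->J; J-0->K; J-1->L; K-0->F; K-1->G; L-0->K; L-1->L

Handle the two conditions separately and then intersect. The first has 15 states tracking the last 3 symbols read; the second has 5 states tracking whether the input so far still matches the prefix `010`. A product state is a pair (one from each), accepting exactly when both do. Minimizing collapses redundant product states.
       0  1 
>  A   B  C 
   B   C  D 
   C   C  C 
   D   E  C 
 * E   F  G 
   F   H  I 
   G   E  J 
 * H   H  I 
 * I   E  J 
 * J   K  L 
   K   F  G 
   L   K  L 
(> = start, * = accepting)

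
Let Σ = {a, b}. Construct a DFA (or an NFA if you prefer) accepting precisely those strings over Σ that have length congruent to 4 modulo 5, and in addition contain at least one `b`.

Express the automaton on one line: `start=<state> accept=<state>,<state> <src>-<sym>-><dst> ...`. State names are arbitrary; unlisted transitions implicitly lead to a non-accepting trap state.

start=q0 accept=q10,q11 q0-a->q1 q0-b->q2 q1-a->q3 q1-b->q4 q2-a->q4 q2-b->q5 q3-a->q6 q3-b->q7 q4-a->q7 q4-b->q8 q5-a->q8 q5-b->q8 q6-a->q9 q6-b->q10 q7-a->q10 q7-b->q11 q8-a->q11 q8-b->q11 q9-a->q0 q9-b->q12 q10-a->q12 q10-b->q13 q11-a->q13 q11-b->q13 q12-a->q2 q12-b->q14 q13-a->q14 q13-b->q14 q14-a->q5 q14-b->q5

Handle the two conditions separately and then intersect. The first has 5 states tracking the input length modulo 5; the second has 3 states tracking the count of `b`s, saturating at 2. A product state is a pair (one from each), accepting exactly when both do.
A 15-state machine:
          a    b  
>  q0     q1   q2 
   q1     q3   q4 
   q2     q4   q5 
   q3     q6   q7 
   q4     q7   q8 
   q5     q8   q8 
   q6     q9  q10 
   q7    q10  q11 
   q8    q11  q11 
   q9     q0  q12 
 * q10   q12  q13 
 * q11   q13  q13 
   q12    q2  q14 
   q13   q14  q14 
   q14    q5   q5 
(> = start, * = accepting)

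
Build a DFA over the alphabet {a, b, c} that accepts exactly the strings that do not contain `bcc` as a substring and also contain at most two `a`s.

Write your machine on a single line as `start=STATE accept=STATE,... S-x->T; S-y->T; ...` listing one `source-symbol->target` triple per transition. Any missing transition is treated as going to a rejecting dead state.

Build one automaton per condition and run them in lockstep. One (4 states) tracks partial matches of the forbidden pattern `bcc`; the other (4 states) tracks the count of `a`s, saturating at 3. Each combined state is a pair, one component from each; accept when both components accept. Equivalent product states are then merged.
        a   b   c  
>* q0   q1  q2  q0 
 * q1   q3  q4  q1 
 * q2   q1  q2  q5 
 * q3   q6  q7  q3 
 * q4   q3  q4  q8 
 * q5   q1  q2  q6 
   q6   q6  q6  q6 
 * q7   q6  q7  q9 
 * q8   q3  q4  q6 
 * q9   q6  q7  q6 
(> = start, * = accepting)

start=q0; accept=q0,q1,q2,q3,q4,q5,q7,q8,q9; q0-a->q1; q0-b->q2; q0-c->q0; q1-a->q3; q1-b->q4; q1-c->q1; q2-a->q1; q2-b->q2; q2-c->q5; q3-a->q6; q3-b->q7; q3-c->q3; q4-a->q3; q4-b->q4; q4-c->q8; q5-a->q1; q5-b->q2; q5-c->q6; q6-a->q6; q6-b->q6; q6-c->q6; q7-a->q6; q7-b->q7; q7-c->q9; q8-a->q3; q8-b->q4; q8-c->q6; q9-a->q6; q9-b->q7; q9-c->q6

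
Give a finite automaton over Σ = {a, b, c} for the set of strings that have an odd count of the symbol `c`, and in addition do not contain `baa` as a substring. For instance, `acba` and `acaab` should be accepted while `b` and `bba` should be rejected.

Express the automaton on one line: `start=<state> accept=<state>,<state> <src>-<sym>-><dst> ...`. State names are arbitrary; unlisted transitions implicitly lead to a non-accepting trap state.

start=S0 accept=S2,S4,S6 S0-a->S0 S0-b->S1 S0-c->S2 S1-a->S3 S1-b->S1 S1-c->S2 S2-a->S2 S2-b->S4 S2-c->S0 S3-a->S5 S3-b->S1 S3-c->S2 S4-a->S6 S4-b->S4 S4-c->S0 S5-a->S5 S5-b->S5 S5-c->S5 S6-a->S5 S6-b->S4 S6-c->S0

Run two small machines in parallel and take their product. One (2 states) tracks the count of `c`s modulo 2; the other (4 states) tracks partial matches of the forbidden pattern `baa`. Each combined state is a pair, one component from each; accept when both components accept. Minimizing collapses redundant product states.
A 7-state machine:
        a   b   c  
>  S0   S0  S1  S2 
   S1   S3  S1  S2 
 * S2   S2  S4  S0 
   S3   S5  S1  S2 
 * S4   S6  S4  S0 
   S5   S5  S5  S5 
 * S6   S5  S4  S0 
(> = start, * = accepting)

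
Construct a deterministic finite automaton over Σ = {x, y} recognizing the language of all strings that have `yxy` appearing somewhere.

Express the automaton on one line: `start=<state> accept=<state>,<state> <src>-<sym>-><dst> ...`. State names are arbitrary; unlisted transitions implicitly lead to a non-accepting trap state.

start=S0 accept=S3 S0-x->S0 S0-y->S1 S1-x->S2 S1-y->S1 S2-x->S0 S2-y->S3 S3-x->S3 S3-y->S3

Track how much of `yxy` has been matched so far: state S0 is no progress, S3 is the absorbing accept state reached once `yxy` has occurred. Intermediate states record partial matches; on a mismatch, fall back to the longest reusable overlap.
With 4 states:
        x   y  
>  S0   S0  S1 
   S1   S2  S1 
   S2   S0  S3 
 * S3   S3  S3 
(> = start, * = accepting)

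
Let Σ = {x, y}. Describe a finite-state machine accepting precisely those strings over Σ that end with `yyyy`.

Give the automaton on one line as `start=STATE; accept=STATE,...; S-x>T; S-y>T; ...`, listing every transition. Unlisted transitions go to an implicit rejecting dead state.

start=q0; accept=q4; q0-x>q0; q0-y>q1; q1-x>q0; q1-y>q2; q2-x>q0; q2-y>q3; q3-x>q0; q3-y>q4; q4-x>q0; q4-y>q4

Remember how much of `yyyy` the current input suffix matches. State q0 means no match yet; q1 means the last symbol is `y`; q2 means the last 2 symbols are `yy`; q3 means the last 3 symbols are `yyy`; q4 means the last 4 symbols are `yyyy`. Only q4 accepts. On a mismatch, fall back to the longest proper suffix that is still a prefix of `yyyy`.
5 states suffice.
        x   y  
>  q0   q0  q1 
   q1   q0  q2 
   q2   q0  q3 
   q3   q0  q4 
 * q4   q0  q4 
(> = start, * = accepting)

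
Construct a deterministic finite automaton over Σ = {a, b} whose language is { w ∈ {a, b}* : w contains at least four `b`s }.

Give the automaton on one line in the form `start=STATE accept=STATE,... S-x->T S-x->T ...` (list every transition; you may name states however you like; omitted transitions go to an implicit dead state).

Count `b`s, saturating at 5: states q0 through q4 mean 0 through 4 `b`s seen; q5 means more than 4. Each `b` increments (capped at q5); other symbols loop. Accept from {q4, q5}.
6 states suffice.
        a   b  
>  q0   q0  q1 
   q1   q1  q2 
   q2   q2  q3 
   q3   q3  q4 
 * q4   q4  q5 
 * q5   q5  q5 
(> = start, * = accepting)

start=q0 accept=q4,q5 q0-a->q0 q0-b->q1 q1-a->q1 q1-b->q2 q2-a->q2 q2-b->q3 q3-a->q3 q3-b->q4 q4-a->q4 q4-b->q5 q5-a->q5 q5-b->q5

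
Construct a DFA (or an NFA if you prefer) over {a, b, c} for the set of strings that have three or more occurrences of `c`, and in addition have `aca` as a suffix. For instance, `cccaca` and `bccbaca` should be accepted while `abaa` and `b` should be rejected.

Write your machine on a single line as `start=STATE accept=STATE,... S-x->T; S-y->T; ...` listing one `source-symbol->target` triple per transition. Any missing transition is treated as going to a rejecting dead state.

start=S0; accept=S14,S17; S0-a->S1; S0-b->S0; S0-c->S2; S1-a->S1; S1-b->S0; S1-c->S3; S2-a->S4; S2-b->S2; S2-c->S5; S3-a->S6; S3-b->S2; S3-c->S5; S4-a->S4; S4-b->S2; S4-c->S7; S5-a->S8; S5-b->S5; S5-c->S9; S6-a->S4; S6-b->S2; S6-c->S7; S7-a->S10; S7-b->S5; S7-c->S9; S8-a->S8; S8-b->S5; S8-c->S11; S9-a->S12; S9-b->S9; S9-c->S13; S10-a->S8; S10-b->S5; S10-c->S11; S11-a->S14; S11-b->S9; S11-c->S13; S12-a->S12; S12-b->S9; S12-c->S15; S13-a->S16; S13-b->S13; S13-c->S13; S14-a->S12; S14-b->S9; S14-c->S15; S15-a->S17; S15-b->S13; S15-c->S13; S16-a->S16; S16-b->S13; S16-c->S15; S17-a->S16; S17-b->S13; S17-c->S15

Run two small machines in parallel and take their product. The first has 5 states tracking the count of `c`s, saturating at 4; the second has 4 states tracking how much of the suffix `aca` has currently been matched. A product state is a pair (one from each), accepting exactly when both do.
With 18 states:
          a    b    c  
>  S0     S1   S0   S2 
   S1     S1   S0   S3 
   S2     S4   S2   S5 
   S3     S6   S2   S5 
   S4     S4   S2   S7 
   S5     S8   S5   S9 
   S6     S4   S2   S7 
   S7    S10   S5   S9 
   S8     S8   S5  S11 
   S9    S12   S9  S13 
   S10    S8   S5  S11 
   S11   S14   S9  S13 
   S12   S12   S9  S15 
   S13   S16  S13  S13 
 * S14   S12   S9  S15 
   S15   S17  S13  S13 
   S16   S16  S13  S15 
 * S17   S16  S13  S15 
(> = start, * = accepting)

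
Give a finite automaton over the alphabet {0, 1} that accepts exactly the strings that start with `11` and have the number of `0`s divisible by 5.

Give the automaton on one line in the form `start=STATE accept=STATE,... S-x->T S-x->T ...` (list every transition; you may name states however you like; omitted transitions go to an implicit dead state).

start=S0 accept=S3 S0-0->S1 S0-1->S2 S1-0->S1 S1-1->S1 S2-0->S1 S2-1->S3 S3-0->S4 S3-1->S3 S4-0->S5 S4-1->S4 S5-0->S6 S5-1->S5 S6-0->S7 S6-1->S6 S7-0->S3 S7-1->S7

Run two small machines in parallel and take their product. One (4 states) tracks whether the input so far still matches the prefix `11`; the other (5 states) tracks the count of `0`s modulo 5. Each combined state is a pair, one component from each; accept when both components accept. Minimizing collapses redundant product states.
An 8-state machine:
        0   1  
>  S0   S1  S2 
   S1   S1  S1 
   S2   S1  S3 
 * S3   S4  S3 
   S4   S5  S4 
   S5   S6  S5 
   S6   S7  S6 
   S7   S3  S7 
(> = start, * = accepting)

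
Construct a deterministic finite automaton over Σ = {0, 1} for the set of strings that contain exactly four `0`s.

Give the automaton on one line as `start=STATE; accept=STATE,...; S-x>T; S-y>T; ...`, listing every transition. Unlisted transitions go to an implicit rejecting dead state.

start=q0; accept=q4; q0-0>q1; q0-1>q0; q1-0>q2; q1-1>q1; q2-0>q3; q2-1>q2; q3-0>q4; q3-1>q3; q4-0>q5; q4-1>q4; q5-0>q5; q5-1>q5

Only the number of `0`s matters, and only up to 5. Make a chain q0 → q1 → q2 → q3 → q4 → q5 advanced by each `0` (with q5 absorbing); every other symbol self-loops. The accepting set is {q4}.
6 states suffice.
        0   1  
>  q0   q1  q0 
   q1   q2  q1 
   q2   q3  q2 
   q3   q4  q3 
 * q4   q5  q4 
   q5   q5  q5 
(> = start, * = accepting)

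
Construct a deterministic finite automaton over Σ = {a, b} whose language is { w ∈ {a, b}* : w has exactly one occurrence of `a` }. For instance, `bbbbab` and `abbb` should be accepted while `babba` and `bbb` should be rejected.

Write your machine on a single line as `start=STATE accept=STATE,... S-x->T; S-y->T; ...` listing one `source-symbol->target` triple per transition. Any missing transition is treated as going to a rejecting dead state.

start=S0; accept=S1; S0-a->S1; S0-b->S0; S1-a->S2; S1-b->S1; S2-a->S2; S2-b->S2

Count `a`s, saturating at 2: state S0 means no `a` yet, S1 means one `a` seen, S2 means more than one. Each `a` increments (capped at S2); other symbols loop. Accept from {S1}.
A 3-state machine:
        a   b  
>  S0   S1  S0 
 * S1   S2  S1 
   S2   S2  S2 
(> = start, * = accepting)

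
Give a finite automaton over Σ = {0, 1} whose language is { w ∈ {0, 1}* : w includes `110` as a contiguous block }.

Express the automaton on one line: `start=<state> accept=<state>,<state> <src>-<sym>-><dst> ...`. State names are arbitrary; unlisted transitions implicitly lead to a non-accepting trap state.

start=q0 accept=q3 q0-0->q0 q0-1->q1 q1-0->q0 q1-1->q2 q2-0->q3 q2-1->q2 q3-0->q3 q3-1->q3

States q0..q2 record the length of the longest prefix of `110` that matches the current input suffix. Reaching q3 means `110` has been seen, and we stay there forever. Accept from q3.
        0   1  
>  q0   q0  q1 
   q1   q0  q2 
   q2   q3  q2 
 * q3   q3  q3 
(> = start, * = accepting)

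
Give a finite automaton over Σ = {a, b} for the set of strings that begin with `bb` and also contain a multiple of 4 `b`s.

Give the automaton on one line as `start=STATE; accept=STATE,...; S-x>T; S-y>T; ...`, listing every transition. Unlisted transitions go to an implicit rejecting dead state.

Run two small machines in parallel and take their product. The first has 4 states tracking whether the input so far still matches the prefix `bb`; the second has 4 states tracking the count of `b`s modulo 4. A product state is a pair (one from each), accepting exactly when both do.
        a   b  
>  q0   q1  q2 
   q1   q1  q3 
   q2   q3  q4 
   q3   q3  q5 
   q4   q4  q6 
   q5   q5  q7 
   q6   q6  q8 
   q7   q7  q1 
 * q8   q8  q9 
   q9   q9  q4 
(> = start, * = accepting)

start=q0; accept=q8; q0-a>q1; q0-b>q2; q1-a>q1; q1-b>q3; q2-a>q3; q2-b>q4; q3-a>q3; q3-b>q5; q4-a>q4; q4-b>q6; q5-a>q5; q5-b>q7; q6-a>q6; q6-b>q8; q7-a>q7; q7-b>q1; q8-a>q8; q8-b>q9; q9-a>q9; q9-b>q4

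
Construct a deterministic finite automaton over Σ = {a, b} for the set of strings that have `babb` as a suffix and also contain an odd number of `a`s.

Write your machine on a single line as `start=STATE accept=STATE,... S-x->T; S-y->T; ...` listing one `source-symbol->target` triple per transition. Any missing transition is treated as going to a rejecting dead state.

start=q0; accept=q8; q0-a->q1; q0-b->q2; q1-a->q0; q1-b->q3; q2-a->q4; q2-b->q2; q3-a->q5; q3-b->q3; q4-a->q0; q4-b->q6; q5-a->q1; q5-b->q7; q6-a->q5; q6-b->q8; q7-a->q4; q7-b->q9; q8-a->q5; q8-b->q3; q9-a->q4; q9-b->q2

Handle the two conditions separately and then intersect. One (5 states) tracks how much of the suffix `babb` has currently been matched; the other (2 states) tracks the count of `a`s modulo 2. Each combined state is a pair, one component from each; accept when both components accept.
        a   b  
>  q0   q1  q2 
   q1   q0  q3 
   q2   q4  q2 
   q3   q5  q3 
   q4   q0  q6 
   q5   q1  q7 
   q6   q5  q8 
   q7   q4  q9 
 * q8   q5  q3 
   q9   q4  q2 
(> = start, * = accepting)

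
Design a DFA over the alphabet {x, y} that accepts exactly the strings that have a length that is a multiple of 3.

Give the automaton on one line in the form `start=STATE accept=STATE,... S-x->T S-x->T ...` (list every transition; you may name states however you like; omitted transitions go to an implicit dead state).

start=s0 accept=s0 s0-x->s1 s0-y->s1 s1-x->s2 s1-y->s2 s2-x->s0 s2-y->s0

Only the length mod 3 matters, so use a 3-cycle: from any state, every input symbol moves to the next state, wrapping s2 back to s0. Mark s0 accepting.
With 3 states:
        x   y  
>* s0   s1  s1 
   s1   s2  s2 
   s2   s0  s0 
(> = start, * = accepting)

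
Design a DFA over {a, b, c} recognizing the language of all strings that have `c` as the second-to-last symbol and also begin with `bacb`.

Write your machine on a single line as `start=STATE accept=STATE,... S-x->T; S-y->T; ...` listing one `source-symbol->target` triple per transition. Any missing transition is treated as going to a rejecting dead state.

start=S0; accept=S15,S22,S23; S0-a->S1; S0-b->S2; S0-c->S3; S1-a->S4; S1-b->S5; S1-c->S6; S2-a->S7; S2-b->S8; S2-c->S9; S3-a->S10; S3-b->S11; S3-c->S12; S4-a->S4; S4-b->S5; S4-c->S6; S5-a->S13; S5-b->S8; S5-c->S9; S6-a->S10; S6-b->S11; S6-c->S12; S7-a->S4; S7-b->S5; S7-c->S14; S8-a->S13; S8-b->S8; S8-c->S9; S9-a->S10; S9-b->S11; S9-c->S12; S10-a->S4; S10-b->S5; S10-c->S6; S11-a->S13; S11-b->S8; S11-c->S9; S12-a->S10; S12-b->S11; S12-c->S12; S13-a->S4; S13-b->S5; S13-c->S6; S14-a->S10; S14-b->S15; S14-c->S12; S15-a->S16; S15-b->S17; S15-c->S18; S16-a->S19; S16-b->S20; S16-c->S21; S17-a->S16; S17-b->S17; S17-c->S18; S18-a->S22; S18-b->S15; S18-c->S23; S19-a->S19; S19-b->S20; S19-c->S21; S20-a->S16; S20-b->S17; S20-c->S18; S21-a->S22; S21-b->S15; S21-c->S23; S22-a->S19; S22-b->S20; S22-c->S21; S23-a->S22; S23-b->S15; S23-c->S23

Run two small machines in parallel and take their product. The first has 13 states tracking the last 2 symbols read; the second has 6 states tracking whether the input so far still matches the prefix `bacb`. A product state is a pair (one from each), accepting exactly when both do.
24 states suffice.
          a    b    c  
>  S0     S1   S2   S3 
   S1     S4   S5   S6 
   S2     S7   S8   S9 
   S3    S10  S11  S12 
   S4     S4   S5   S6 
   S5    S13   S8   S9 
   S6    S10  S11  S12 
   S7     S4   S5  S14 
   S8    S13   S8   S9 
   S9    S10  S11  S12 
   S10    S4   S5   S6 
   S11   S13   S8   S9 
   S12   S10  S11  S12 
   S13    S4   S5   S6 
   S14   S10  S15  S12 
 * S15   S16  S17  S18 
   S16   S19  S20  S21 
   S17   S16  S17  S18 
   S18   S22  S15  S23 
   S19   S19  S20  S21 
   S20   S16  S17  S18 
   S21   S22  S15  S23 
 * S22   S19  S20  S21 
 * S23   S22  S15  S23 
(> = start, * = accepting)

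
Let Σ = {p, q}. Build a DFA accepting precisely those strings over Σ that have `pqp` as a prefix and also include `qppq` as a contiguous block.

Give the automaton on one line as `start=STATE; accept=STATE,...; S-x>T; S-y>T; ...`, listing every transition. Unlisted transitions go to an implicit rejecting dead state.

start=s0; accept=s8; s0-p>s1; s0-q>s2; s1-p>s2; s1-q>s3; s2-p>s2; s2-q>s2; s3-p>s4; s3-q>s2; s4-p>s5; s4-q>s6; s5-p>s7; s5-q>s8; s6-p>s4; s6-q>s6; s7-p>s7; s7-q>s6; s8-p>s8; s8-q>s8

Handle the two conditions separately and then intersect. The first has 5 states tracking whether the input so far still matches the prefix `pqp`; the second has 5 states tracking whether and how much of `qppq` has been seen. A product state is a pair (one from each), accepting exactly when both do. Equivalent product states are then merged.
A 9-state machine:
        p   q  
>  s0   s1  s2 
   s1   s2  s3 
   s2   s2  s2 
   s3   s4  s2 
   s4   s5  s6 
   s5   s7  s8 
   s6   s4  s6 
   s7   s7  s6 
 * s8   s8  s8 
(> = start, * = accepting)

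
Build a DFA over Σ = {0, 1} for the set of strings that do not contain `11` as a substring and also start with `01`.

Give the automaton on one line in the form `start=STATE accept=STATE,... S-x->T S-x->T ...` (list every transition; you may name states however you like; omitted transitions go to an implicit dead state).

start=q0 accept=q3,q4 q0-0->q1 q0-1->q2 q1-0->q2 q1-1->q3 q2-0->q2 q2-1->q2 q3-0->q4 q3-1->q2 q4-0->q4 q4-1->q3

Handle the two conditions separately and then intersect. One (3 states) tracks partial matches of the forbidden pattern `11`; the other (4 states) tracks whether the input so far still matches the prefix `01`. Each combined state is a pair, one component from each; accept when both components accept. Minimizing collapses redundant product states.
With 5 states:
        0   1  
>  q0   q1  q2 
   q1   q2  q3 
   q2   q2  q2 
 * q3   q4  q2 
 * q4   q4  q3 
(> = start, * = accepting)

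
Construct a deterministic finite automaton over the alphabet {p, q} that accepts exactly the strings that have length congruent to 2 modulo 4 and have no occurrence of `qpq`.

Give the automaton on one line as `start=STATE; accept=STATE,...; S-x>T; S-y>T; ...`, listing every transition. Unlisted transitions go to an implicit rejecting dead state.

Handle the two conditions separately and then intersect. One (4 states) tracks the input length modulo 4; the other (4 states) tracks partial matches of the forbidden pattern `qpq`. Each combined state is a pair, one component from each; accept when both components accept. Minimizing collapses redundant product states.
       p  q 
>  A   B  C 
   B   D  E 
   C   F  E 
 * D   G  H 
 * E   I  H 
 * F   G  J 
   G   A  K 
   H   L  K 
   I   A  J 
   J   J  J 
   K   M  C 
   L   B  J 
   M   D  J 
(> = start, * = accepting)

start=A; accept=D,E,F; A-p>B; A-q>C; B-p>D; B-q>E; C-p>F; C-q>E; D-p>G; D-q>H; E-p>I; E-q>H; F-p>G; F-q>J; G-p>A; G-q>K; H-p>L; H-q>K; I-p>A; I-q>J; J-p>J; J-q>J; K-p>M; K-q>C; L-p>B; L-q>J; M-p>D; M-q>J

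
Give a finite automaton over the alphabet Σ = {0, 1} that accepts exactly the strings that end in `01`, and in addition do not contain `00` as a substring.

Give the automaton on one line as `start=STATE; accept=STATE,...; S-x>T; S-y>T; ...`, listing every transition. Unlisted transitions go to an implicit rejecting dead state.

Build one automaton per condition and run them in lockstep. One (3 states) tracks how much of the suffix `01` has currently been matched; the other (3 states) tracks partial matches of the forbidden pattern `00`. Each combined state is a pair, one component from each; accept when both components accept. Minimizing collapses redundant product states.
4 states suffice.
        0   1  
>  q0   q1  q0 
   q1   q2  q3 
   q2   q2  q2 
 * q3   q1  q0 
(> = start, * = accepting)

start=q0; accept=q3; q0-0>q1; q0-1>q0; q1-0>q2; q1-1>q3; q2-0>q2; q2-1>q2; q3-0>q1; q3-1>q0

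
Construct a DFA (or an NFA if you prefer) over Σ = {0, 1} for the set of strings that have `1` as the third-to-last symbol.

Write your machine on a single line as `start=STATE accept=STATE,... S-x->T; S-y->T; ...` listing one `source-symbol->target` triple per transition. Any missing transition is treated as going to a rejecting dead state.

Because acceptance depends on a position counted from the end, the machine has to buffer the most recent 3 symbols. Make each state the string of the last up-to-3 symbols read; on input `x` shift the window left and append `x`. Accept when the buffered window has length 3 and begins with `1`.
          0    1  
>  q0     q1   q2 
   q1     q3   q4 
   q2     q5   q6 
   q3     q7   q8 
   q4     q9  q10 
   q5    q11  q12 
   q6    q13  q14 
   q7     q7   q8 
   q8     q9  q10 
   q9    q11  q12 
   q10   q13  q14 
 * q11    q7   q8 
 * q12    q9  q10 
 * q13   q11  q12 
 * q14   q13  q14 
(> = start, * = accepting)

start=q0; accept=q11,q12,q13,q14; q0-0->q1; q0-1->q2; q1-0->q3; q1-1->q4; q2-0->q5; q2-1->q6; q3-0->q7; q3-1->q8; q4-0->q9; q4-1->q10; q5-0->q11; q5-1->q12; q6-0->q13; q6-1->q14; q7-0->q7; q7-1->q8; q8-0->q9; q8-1->q10; q9-0->q11; q9-1->q12; q10-0->q13; q10-1->q14; q11-0->q7; q11-1->q8; q12-0->q9; q12-1->q10; q13-0->q11; q13-1->q12; q14-0->q13; q14-1->q14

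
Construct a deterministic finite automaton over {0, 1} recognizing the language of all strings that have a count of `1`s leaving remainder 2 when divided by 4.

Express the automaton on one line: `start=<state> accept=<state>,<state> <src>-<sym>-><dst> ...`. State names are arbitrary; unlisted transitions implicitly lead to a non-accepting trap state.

start=q0 accept=q2 q0-0->q0 q0-1->q1 q1-0->q1 q1-1->q2 q2-0->q2 q2-1->q3 q3-0->q3 q3-1->q0

The only thing that matters is how many `1`s have appeared, reduced mod 4. Use one state per residue: q0 for 0, …, q3 for 3. Reading `1` moves to the next residue; anything else stays put. q2 is accepting.
With 4 states:
        0   1  
>  q0   q0  q1 
   q1   q1  q2 
 * q2   q2  q3 
   q3   q3  q0 
(> = start, * = accepting)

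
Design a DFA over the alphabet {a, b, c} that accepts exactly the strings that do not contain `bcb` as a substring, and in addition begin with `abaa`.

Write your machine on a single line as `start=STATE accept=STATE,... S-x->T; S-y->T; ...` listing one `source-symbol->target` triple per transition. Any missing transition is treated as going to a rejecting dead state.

Build one automaton per condition and run them in lockstep. The first has 4 states tracking partial matches of the forbidden pattern `bcb`; the second has 6 states tracking whether the input so far still matches the prefix `abaa`. A product state is a pair (one from each), accepting exactly when both do. Minimizing collapses redundant product states.
With 8 states:
        a   b   c  
>  q0   q1  q2  q2 
   q1   q2  q3  q2 
   q2   q2  q2  q2 
   q3   q4  q2  q2 
   q4   q5  q2  q2 
 * q5   q5  q6  q5 
 * q6   q5  q6  q7 
 * q7   q5  q2  q5 
(> = start, * = accepting)

start=q0; accept=q5,q6,q7; q0-a->q1; q0-b->q2; q0-c->q2; q1-a->q2; q1-b->q3; q1-c->q2; q2-a->q2; q2-b->q2; q2-c->q2; q3-a->q4; q3-b->q2; q3-c->q2; q4-a->q5; q4-b->q2; q4-c->q2; q5-a->q5; q5-b->q6; q5-c->q5; q6-a->q5; q6-b->q6; q6-c->q7; q7-a->q5; q7-b->q2; q7-c->q5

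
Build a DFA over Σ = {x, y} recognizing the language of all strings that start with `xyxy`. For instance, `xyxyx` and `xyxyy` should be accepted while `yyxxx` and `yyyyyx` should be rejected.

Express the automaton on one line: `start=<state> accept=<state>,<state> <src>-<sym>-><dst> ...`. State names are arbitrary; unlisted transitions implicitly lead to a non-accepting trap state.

start=A accept=E A-x->B A-y->F B-x->F B-y->C C-x->D C-y->F D-x->F D-y->E E-x->E E-y->E F-x->F F-y->F

Walk along `xyxy` while the input agrees: from A take `x` to B, and so on. Any deviation drops to the rejecting sink F. Once E is reached the prefix is confirmed and every continuation is accepted.
6 states suffice.
       x  y 
>  A   B  F 
   B   F  C 
   C   D  F 
   D   F  E 
 * E   E  E 
   F   F  F 
(> = start, * = accepting)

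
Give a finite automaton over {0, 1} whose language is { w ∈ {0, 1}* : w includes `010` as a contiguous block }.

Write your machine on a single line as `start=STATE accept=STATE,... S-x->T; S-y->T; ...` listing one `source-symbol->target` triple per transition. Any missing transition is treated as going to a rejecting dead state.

start=q0; accept=q3; q0-0->q1; q0-1->q0; q1-0->q1; q1-1->q2; q2-0->q3; q2-1->q0; q3-0->q3; q3-1->q3

Track how much of `010` has been matched so far: state q0 is no progress, q3 is the absorbing accept state reached once `010` has occurred. Intermediate states record partial matches; on a mismatch, fall back to the longest reusable overlap.
A 4-state machine:
        0   1  
>  q0   q1  q0 
   q1   q1  q2 
   q2   q3  q0 
 * q3   q3  q3 
(> = start, * = accepting)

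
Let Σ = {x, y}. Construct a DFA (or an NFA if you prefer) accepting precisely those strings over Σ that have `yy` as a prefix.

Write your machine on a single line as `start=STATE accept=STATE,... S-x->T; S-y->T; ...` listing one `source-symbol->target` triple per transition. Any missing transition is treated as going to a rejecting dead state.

start=S0; accept=S2; S0-x->S3; S0-y->S1; S1-x->S3; S1-y->S2; S2-x->S2; S2-y->S2; S3-x->S3; S3-y->S3

Walk along `yy` while the input agrees: from S0 take `y` to S1, and so on. Any deviation drops to the rejecting sink S3. Once S2 is reached the prefix is confirmed and every continuation is accepted.
4 states suffice.
        x   y  
>  S0   S3  S1 
   S1   S3  S2 
 * S2   S2  S2 
   S3   S3  S3 
(> = start, * = accepting)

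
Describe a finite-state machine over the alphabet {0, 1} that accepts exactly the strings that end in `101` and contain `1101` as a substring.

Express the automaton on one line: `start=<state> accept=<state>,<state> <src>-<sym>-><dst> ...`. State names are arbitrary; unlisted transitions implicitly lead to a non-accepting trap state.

start=s0 accept=s4 s0-0->s0 s0-1->s1 s1-0->s0 s1-1->s2 s2-0->s3 s2-1->s2 s3-0->s0 s3-1->s4 s4-0->s5 s4-1->s6 s5-0->s7 s5-1->s4 s6-0->s5 s6-1->s6 s7-0->s7 s7-1->s6

Run two small machines in parallel and take their product. One (4 states) tracks how much of the suffix `101` has currently been matched; the other (5 states) tracks whether and how much of `1101` has been seen. Each combined state is a pair, one component from each; accept when both components accept. Minimizing collapses redundant product states.
With 8 states:
        0   1  
>  s0   s0  s1 
   s1   s0  s2 
   s2   s3  s2 
   s3   s0  s4 
 * s4   s5  s6 
   s5   s7  s4 
   s6   s5  s6 
   s7   s7  s6 
(> = start, * = accepting)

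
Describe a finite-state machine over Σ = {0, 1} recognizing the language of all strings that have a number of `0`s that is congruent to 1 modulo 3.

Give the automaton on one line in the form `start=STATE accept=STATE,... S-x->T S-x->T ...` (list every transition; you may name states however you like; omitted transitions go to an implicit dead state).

The only thing that matters is how many `0`s have appeared, reduced mod 3. Use one state per residue: S0 for 0, …, S2 for 2. Reading `0` moves to the next residue; anything else stays put. S1 is accepting.
        0   1  
>  S0   S1  S0 
 * S1   S2  S1 
   S2   S0  S2 
(> = start, * = accepting)

start=S0 accept=S1 S0-0->S1 S0-1->S0 S1-0->S2 S1-1->S1 S2-0->S0 S2-1->S2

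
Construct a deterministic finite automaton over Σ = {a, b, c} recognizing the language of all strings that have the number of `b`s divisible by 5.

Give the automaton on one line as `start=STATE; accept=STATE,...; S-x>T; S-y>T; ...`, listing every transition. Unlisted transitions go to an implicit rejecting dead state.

start=S0; accept=S0; S0-a>S0; S0-b>S1; S0-c>S0; S1-a>S1; S1-b>S2; S1-c>S1; S2-a>S2; S2-b>S3; S2-c>S2; S3-a>S3; S3-b>S4; S3-c>S3; S4-a>S4; S4-b>S0; S4-c>S4

Keep the running count of `b`s modulo 5: each `b` advances along the cycle S0 → S1 → S2 → S3 → S4 → S0 while other symbols loop. Accept at S0.
5 states suffice.
        a   b   c  
>* S0   S0  S1  S0 
   S1   S1  S2  S1 
   S2   S2  S3  S2 
   S3   S3  S4  S3 
   S4   S4  S0  S4 
(> = start, * = accepting)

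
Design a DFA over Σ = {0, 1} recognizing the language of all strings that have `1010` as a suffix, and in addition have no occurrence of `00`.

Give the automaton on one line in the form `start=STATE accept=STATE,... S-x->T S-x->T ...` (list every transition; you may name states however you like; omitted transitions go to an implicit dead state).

Run two small machines in parallel and take their product. The first has 5 states tracking how much of the suffix `1010` has currently been matched; the second has 3 states tracking partial matches of the forbidden pattern `00`. A product state is a pair (one from each), accepting exactly when both do. Minimizing collapses redundant product states.
With 7 states:
        0   1  
>  q0   q1  q2 
   q1   q3  q2 
   q2   q4  q2 
   q3   q3  q3 
   q4   q3  q5 
   q5   q6  q2 
 * q6   q3  q5 
(> = start, * = accepting)

start=q0 accept=q6 q0-0->q1 q0-1->q2 q1-0->q3 q1-1->q2 q2-0->q4 q2-1->q2 q3-0->q3 q3-1->q3 q4-0->q3 q4-1->q5 q5-0->q6 q5-1->q2 q6-0->q3 q6-1->q5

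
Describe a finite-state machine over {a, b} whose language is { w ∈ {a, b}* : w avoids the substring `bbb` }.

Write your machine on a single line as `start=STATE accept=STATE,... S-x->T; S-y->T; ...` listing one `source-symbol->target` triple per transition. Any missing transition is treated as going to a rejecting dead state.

Track partial matches of the forbidden pattern `bbb`. State s3 is a dead state reached once `bbb` has occurred; every other state accepts. s0 means no part of `bbb` is currently matched.
        a   b  
>* s0   s0  s1 
 * s1   s0  s2 
 * s2   s0  s3 
   s3   s3  s3 
(> = start, * = accepting)

start=s0; accept=s0,s1,s2; s0-a->s0; s0-b->s1; s1-a->s0; s1-b->s2; s2-a->s0; s2-b->s3; s3-a->s3; s3-b->s3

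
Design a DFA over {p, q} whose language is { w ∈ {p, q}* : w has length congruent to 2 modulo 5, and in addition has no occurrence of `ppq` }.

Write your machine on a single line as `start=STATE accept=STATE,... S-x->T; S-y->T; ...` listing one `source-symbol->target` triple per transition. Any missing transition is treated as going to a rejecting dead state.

start=S0; accept=S3,S4,S5; S0-p->S1; S0-q->S2; S1-p->S3; S1-q->S4; S2-p->S5; S2-q->S4; S3-p->S6; S3-q->S7; S4-p->S8; S4-q->S9; S5-p->S6; S5-q->S9; S6-p->S10; S6-q->S7; S7-p->S7; S7-q->S7; S8-p->S10; S8-q->S11; S9-p->S12; S9-q->S11; S10-p->S13; S10-q->S7; S11-p->S14; S11-q->S0; S12-p->S13; S12-q->S0; S13-p->S15; S13-q->S7; S14-p->S15; S14-q->S2; S15-p->S3; S15-q->S7

Build one automaton per condition and run them in lockstep. The first has 5 states tracking the input length modulo 5; the second has 4 states tracking partial matches of the forbidden pattern `ppq`. A product state is a pair (one from each), accepting exactly when both do. Equivalent product states are then merged.
A 16-state machine:
          p    q  
>  S0     S1   S2 
   S1     S3   S4 
   S2     S5   S4 
 * S3     S6   S7 
 * S4     S8   S9 
 * S5     S6   S9 
   S6    S10   S7 
   S7     S7   S7 
   S8    S10  S11 
   S9    S12  S11 
   S10   S13   S7 
   S11   S14   S0 
   S12   S13   S0 
   S13   S15   S7 
   S14   S15   S2 
   S15    S3   S7 
(> = start, * = accepting)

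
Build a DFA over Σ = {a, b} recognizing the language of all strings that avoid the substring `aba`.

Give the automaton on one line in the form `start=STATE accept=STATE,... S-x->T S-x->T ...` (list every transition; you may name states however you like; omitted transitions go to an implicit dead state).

start=S0 accept=S0,S1,S2 S0-a->S1 S0-b->S0 S1-a->S1 S1-b->S2 S2-a->S3 S2-b->S0 S3-a->S3 S3-b->S3

Track partial matches of the forbidden pattern `aba`. State S3 is a dead state reached once `aba` has occurred; every other state accepts. S0 means no part of `aba` is currently matched.
With 4 states:
        a   b  
>* S0   S1  S0 
 * S1   S1  S2 
 * S2   S3  S0 
   S3   S3  S3 
(> = start, * = accepting)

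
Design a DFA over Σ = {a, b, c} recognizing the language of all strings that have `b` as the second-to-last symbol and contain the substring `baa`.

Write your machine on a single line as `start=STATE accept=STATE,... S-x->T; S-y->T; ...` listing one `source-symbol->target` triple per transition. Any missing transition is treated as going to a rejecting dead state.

Handle the two conditions separately and then intersect. The first has 13 states tracking the last 2 symbols read; the second has 4 states tracking whether and how much of `baa` has been seen. A product state is a pair (one from each), accepting exactly when both do. Equivalent product states are then merged.
A 7-state machine:
        a   b   c  
>  S0   S0  S1  S0 
   S1   S2  S1  S0 
   S2   S3  S1  S0 
   S3   S3  S4  S3 
   S4   S5  S6  S5 
 * S5   S3  S4  S3 
 * S6   S5  S6  S5 
(> = start, * = accepting)

start=S0; accept=S5,S6; S0-a->S0; S0-b->S1; S0-c->S0; S1-a->S2; S1-b->S1; S1-c->S0; S2-a->S3; S2-b->S1; S2-c->S0; S3-a->S3; S3-b->S4; S3-c->S3; S4-a->S5; S4-b->S6; S4-c->S5; S5-a->S3; S5-b->S4; S5-c->S3; S6-a->S5; S6-b->S6; S6-c->S5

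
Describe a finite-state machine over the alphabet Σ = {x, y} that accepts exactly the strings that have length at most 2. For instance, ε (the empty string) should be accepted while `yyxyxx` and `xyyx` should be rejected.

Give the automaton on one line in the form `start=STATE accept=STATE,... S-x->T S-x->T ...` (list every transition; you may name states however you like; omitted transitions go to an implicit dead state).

start=s0 accept=s0,s1,s2 s0-x->s1 s0-y->s1 s1-x->s2 s1-y->s2 s2-x->s3 s2-y->s3 s3-x->s3 s3-y->s3

Count input length up to 3: every symbol moves from s0 toward s3, which means 'more than 2' and absorbs. Accept from {s0, s1, s2}.
4 states suffice.
        x   y  
>* s0   s1  s1 
 * s1   s2  s2 
 * s2   s3  s3 
   s3   s3  s3 
(> = start, * = accepting)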